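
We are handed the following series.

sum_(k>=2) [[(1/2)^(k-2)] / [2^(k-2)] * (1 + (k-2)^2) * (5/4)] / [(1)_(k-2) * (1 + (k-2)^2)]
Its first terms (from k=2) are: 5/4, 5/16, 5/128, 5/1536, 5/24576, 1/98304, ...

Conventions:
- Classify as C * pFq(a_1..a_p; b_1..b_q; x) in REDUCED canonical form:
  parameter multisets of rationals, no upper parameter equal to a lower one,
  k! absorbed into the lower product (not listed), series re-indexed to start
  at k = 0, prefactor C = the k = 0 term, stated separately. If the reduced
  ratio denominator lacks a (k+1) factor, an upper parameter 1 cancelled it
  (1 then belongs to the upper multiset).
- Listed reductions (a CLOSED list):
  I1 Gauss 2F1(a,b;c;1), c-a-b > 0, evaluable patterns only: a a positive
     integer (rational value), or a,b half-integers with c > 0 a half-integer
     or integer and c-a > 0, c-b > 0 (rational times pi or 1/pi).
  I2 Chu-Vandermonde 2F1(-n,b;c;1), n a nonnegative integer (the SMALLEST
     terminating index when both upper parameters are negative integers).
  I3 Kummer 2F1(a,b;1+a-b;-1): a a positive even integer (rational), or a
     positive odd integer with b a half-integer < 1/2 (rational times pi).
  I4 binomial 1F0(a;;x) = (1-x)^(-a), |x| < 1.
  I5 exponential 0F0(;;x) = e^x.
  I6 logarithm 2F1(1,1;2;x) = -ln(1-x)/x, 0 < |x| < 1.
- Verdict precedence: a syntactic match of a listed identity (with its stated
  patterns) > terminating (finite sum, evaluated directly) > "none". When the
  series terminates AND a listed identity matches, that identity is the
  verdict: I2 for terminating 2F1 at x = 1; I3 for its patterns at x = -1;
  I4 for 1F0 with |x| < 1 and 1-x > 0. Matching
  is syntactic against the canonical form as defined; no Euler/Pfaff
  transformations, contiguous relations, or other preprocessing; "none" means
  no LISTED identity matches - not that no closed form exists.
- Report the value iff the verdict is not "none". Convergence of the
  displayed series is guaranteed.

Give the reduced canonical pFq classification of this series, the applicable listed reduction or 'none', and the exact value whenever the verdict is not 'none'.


This is 5/4 * 0F0(-; -; 1/4) in reduced canonical form. Verdict: the I5 exponential reduction fires (the 0F0 exponential series at x = 1/4). Its exact value is (5/4) * e^(1/4).

First insight: t_0 = 5/4 here, and (1)_k (prefactor 5/4) is k! itself.
Ratio: r(k) = (1/4) * 1 / [(k+1)] - rational in k. x = (1/4); t_0 = 5/4; negate the roots.


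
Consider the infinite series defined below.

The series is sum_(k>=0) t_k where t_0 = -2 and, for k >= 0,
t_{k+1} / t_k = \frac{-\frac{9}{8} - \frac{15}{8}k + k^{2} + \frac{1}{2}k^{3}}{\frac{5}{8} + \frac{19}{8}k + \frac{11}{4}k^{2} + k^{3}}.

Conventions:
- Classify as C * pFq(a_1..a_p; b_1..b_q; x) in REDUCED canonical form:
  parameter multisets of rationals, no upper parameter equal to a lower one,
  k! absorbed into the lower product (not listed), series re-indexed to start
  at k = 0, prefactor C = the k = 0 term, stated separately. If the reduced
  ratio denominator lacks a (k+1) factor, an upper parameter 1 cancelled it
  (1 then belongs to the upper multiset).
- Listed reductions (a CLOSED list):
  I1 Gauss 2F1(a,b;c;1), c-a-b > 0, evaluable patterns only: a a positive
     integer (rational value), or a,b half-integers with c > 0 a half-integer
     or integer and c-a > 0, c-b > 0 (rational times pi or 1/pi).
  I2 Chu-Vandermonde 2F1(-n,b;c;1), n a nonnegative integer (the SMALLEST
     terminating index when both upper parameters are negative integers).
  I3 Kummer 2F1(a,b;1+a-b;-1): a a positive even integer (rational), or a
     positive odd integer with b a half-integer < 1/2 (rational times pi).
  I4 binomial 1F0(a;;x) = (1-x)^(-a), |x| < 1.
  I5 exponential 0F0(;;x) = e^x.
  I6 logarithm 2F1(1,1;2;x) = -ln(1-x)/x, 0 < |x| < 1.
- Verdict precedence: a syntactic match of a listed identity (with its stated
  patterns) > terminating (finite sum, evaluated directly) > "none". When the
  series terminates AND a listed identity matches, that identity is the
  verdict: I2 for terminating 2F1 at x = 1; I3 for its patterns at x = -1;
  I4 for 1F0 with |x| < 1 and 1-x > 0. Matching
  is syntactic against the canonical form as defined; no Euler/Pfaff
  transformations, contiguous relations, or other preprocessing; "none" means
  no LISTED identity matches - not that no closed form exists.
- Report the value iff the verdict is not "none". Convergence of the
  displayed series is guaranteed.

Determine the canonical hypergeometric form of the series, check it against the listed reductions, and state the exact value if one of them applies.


Reduced: x = \frac{1}{2}, 2F1, upper = {-\frac{3}{2}, 3}, lower = {\frac{5}{4}}, C = -2. Verdict: none. Every listed pattern misses the 2F1 form at \frac{1}{2}, upper {-\frac{3}{2}, 3}.

Key step: x = \frac{1}{2} and the ratio is unreduced: k + 1/2 divides both sides (C = -2).
Term ratio: r(k) = \frac{1}{2} * (k-\frac{3}{2}) (k+3) / [(k+\frac{5}{4}) (k+1)] - rational in k. x = \frac{1}{2}; t_0 = -2; negate the roots.


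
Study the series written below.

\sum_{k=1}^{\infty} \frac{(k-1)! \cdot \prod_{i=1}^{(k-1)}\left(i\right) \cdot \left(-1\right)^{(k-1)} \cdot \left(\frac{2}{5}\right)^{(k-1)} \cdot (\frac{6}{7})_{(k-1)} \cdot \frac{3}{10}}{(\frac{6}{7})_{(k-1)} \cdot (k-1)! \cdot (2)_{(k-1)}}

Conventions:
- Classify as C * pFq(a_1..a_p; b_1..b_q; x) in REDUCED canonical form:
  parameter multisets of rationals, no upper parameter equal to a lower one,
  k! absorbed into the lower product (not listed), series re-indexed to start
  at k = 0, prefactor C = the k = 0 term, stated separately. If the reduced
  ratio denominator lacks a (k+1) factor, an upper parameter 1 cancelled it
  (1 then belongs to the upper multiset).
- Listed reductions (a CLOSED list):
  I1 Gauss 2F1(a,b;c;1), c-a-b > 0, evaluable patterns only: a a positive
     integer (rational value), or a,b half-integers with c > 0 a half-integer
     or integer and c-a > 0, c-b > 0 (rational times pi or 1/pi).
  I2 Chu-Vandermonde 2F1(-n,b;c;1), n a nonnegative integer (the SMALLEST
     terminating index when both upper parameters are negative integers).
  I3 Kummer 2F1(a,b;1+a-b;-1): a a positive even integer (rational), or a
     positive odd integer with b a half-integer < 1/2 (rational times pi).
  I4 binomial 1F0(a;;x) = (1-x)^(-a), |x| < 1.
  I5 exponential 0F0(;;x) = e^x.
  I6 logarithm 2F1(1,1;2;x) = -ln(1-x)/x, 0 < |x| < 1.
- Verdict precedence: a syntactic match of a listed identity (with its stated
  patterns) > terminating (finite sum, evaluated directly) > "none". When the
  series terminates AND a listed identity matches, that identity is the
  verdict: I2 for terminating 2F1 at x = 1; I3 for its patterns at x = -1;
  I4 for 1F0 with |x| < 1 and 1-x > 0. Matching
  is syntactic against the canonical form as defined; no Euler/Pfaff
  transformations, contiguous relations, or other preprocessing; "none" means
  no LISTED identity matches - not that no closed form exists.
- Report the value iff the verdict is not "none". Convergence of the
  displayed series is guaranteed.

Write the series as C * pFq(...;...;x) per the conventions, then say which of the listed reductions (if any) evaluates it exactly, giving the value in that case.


The tell: with t_0 = \frac{3}{10}, the factorial ratio (C = 3/10) (k+a-1)!/(a-1)! is a rising factorial (a)_k.
Adjacent-term ratio: r(k) = -\frac{2}{5} * (k+1) (k+1) / [(k+2) (k+1)] - rational in k, leading ratio -\frac{2}{5}; with t_0 = \frac{3}{10}, classification follows.

x = -\frac{2}{5} here; the reduced form reads 2F1, upper {1, 1}, lower {2}, C = \frac{3}{10}. Verdict (x = -\frac{2}{5}): the logarithmic series (I6) applies (the logarithm: parameters (1,1;2), x = -\frac{2}{5}). Value: \frac{3}{4} \cdot \ln\left(\frac{7}{5}\right).


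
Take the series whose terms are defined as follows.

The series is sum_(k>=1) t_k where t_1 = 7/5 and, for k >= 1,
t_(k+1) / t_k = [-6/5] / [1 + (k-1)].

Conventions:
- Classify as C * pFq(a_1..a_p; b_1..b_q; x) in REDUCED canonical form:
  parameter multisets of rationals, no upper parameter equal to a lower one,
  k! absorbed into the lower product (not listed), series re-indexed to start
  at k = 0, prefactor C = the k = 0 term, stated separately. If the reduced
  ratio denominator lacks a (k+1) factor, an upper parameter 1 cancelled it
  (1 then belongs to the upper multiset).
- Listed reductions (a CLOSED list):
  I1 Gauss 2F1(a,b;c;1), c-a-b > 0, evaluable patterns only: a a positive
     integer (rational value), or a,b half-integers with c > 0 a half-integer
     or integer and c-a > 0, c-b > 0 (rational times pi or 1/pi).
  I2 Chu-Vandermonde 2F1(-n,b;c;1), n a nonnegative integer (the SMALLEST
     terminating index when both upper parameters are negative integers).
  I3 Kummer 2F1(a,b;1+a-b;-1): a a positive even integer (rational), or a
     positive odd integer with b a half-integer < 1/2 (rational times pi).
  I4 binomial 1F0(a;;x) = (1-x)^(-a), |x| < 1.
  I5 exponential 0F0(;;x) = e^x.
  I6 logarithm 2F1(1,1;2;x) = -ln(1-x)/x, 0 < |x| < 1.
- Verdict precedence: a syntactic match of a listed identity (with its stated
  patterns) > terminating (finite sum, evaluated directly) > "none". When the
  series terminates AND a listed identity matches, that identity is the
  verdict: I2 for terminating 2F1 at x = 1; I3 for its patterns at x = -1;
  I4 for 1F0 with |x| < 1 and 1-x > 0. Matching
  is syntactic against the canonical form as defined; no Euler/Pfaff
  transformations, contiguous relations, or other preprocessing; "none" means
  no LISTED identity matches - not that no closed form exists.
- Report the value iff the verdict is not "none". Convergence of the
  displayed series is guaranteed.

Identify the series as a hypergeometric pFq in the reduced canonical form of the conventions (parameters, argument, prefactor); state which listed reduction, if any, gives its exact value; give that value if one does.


Reduced: x = -6/5, 0F0, upper = {-}, lower = {-}, C = 7/5. Verdict: the exponential series (I5) applies (the 0F0 exponential series at x = -6/5). Exact value: (7/5) * e^(-6/5).

Key observation: t_0 = 7/5 here, and the expanded ratio factors over Q; prefactor 7/5, roots give parameters.
Ratio: r(k) = (-6/5) * 1 / [(k+1)] - poly over poly, x = (-6/5) from leading terms; C = 7/5 at k = 0.


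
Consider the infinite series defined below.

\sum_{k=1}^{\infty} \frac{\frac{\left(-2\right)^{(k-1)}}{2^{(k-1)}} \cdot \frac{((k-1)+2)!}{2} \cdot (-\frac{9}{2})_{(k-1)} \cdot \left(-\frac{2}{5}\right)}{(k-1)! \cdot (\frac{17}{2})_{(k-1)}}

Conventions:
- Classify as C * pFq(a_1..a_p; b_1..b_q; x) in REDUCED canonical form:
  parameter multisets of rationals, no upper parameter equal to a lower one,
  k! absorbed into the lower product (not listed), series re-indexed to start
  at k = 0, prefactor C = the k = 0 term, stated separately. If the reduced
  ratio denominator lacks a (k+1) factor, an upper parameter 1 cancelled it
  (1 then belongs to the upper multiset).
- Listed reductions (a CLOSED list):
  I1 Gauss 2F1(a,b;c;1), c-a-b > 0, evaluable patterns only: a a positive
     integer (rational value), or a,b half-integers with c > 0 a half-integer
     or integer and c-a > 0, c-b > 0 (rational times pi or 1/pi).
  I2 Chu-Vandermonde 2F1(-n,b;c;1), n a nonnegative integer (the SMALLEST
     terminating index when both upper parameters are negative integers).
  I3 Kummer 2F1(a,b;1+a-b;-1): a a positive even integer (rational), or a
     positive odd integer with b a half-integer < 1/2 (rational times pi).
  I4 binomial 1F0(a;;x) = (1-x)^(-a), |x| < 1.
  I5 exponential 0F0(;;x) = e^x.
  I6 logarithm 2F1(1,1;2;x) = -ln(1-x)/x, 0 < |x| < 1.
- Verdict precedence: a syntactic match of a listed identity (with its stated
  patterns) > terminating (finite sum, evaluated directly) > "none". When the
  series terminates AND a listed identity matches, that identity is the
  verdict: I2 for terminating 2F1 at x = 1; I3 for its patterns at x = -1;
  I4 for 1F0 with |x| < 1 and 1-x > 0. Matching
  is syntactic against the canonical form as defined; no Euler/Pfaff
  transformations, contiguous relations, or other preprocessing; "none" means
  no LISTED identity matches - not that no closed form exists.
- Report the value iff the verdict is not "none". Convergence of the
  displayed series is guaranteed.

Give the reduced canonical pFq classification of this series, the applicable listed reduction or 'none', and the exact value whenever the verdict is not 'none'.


This is -\frac{2}{5} * 2F1(-\frac{9}{2}, 3; \frac{17}{2}; -1) in reduced canonical form. Verdict: Kummer's theorem (I3) applies (x = -1; c = \frac{17}{2} equals 1+a-b for upper {-\frac{9}{2}, 3}: listed pattern). Sum: \left(-\frac{9009}{16384}\right) \cdot \pi.

Structural cue: t_0 being -\frac{2}{5}, the two k-th powers (C = -2/5) combine into one argument.
Term ratio: r(k) = -1 * (k-\frac{9}{2}) (k+3) / [(k+\frac{17}{2}) (k+1)] - rational in k. x = -1; t_0 = -\frac{2}{5}; negate the roots.


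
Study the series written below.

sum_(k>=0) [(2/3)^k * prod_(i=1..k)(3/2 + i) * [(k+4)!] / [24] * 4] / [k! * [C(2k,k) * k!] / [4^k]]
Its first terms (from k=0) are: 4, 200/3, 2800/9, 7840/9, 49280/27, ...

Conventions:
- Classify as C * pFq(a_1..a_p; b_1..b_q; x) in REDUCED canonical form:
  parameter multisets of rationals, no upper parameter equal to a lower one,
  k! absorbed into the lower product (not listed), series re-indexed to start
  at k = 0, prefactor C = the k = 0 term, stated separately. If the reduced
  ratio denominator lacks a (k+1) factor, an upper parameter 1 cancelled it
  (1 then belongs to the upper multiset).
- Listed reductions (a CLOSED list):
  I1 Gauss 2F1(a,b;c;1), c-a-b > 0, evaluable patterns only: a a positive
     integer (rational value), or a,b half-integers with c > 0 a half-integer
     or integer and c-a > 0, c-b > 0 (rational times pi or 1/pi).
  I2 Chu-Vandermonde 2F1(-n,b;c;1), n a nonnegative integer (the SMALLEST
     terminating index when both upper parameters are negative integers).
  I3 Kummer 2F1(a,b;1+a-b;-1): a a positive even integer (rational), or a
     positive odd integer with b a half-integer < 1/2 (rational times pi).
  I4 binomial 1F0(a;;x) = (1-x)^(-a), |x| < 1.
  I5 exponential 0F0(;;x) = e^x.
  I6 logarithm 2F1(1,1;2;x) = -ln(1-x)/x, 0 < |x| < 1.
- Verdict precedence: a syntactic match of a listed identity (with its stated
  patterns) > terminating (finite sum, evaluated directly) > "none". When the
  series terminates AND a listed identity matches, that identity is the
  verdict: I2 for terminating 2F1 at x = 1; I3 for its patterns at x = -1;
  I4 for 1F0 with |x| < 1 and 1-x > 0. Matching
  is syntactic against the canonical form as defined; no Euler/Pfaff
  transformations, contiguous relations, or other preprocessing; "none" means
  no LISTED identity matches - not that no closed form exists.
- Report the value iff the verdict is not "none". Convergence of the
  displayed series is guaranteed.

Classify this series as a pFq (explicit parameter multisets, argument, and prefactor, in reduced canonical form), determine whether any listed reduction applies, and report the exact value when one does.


Classification (C = 4): 2F1 with upper {5/2, 5}, lower {1/2}, argument x = 2/3. Verdict: none. No listed pattern accepts 2F1(5/2, 5; 1/2; 2/3).

First insight: t_0 being 4, the running product (C = 4, x = 2/3) telescopes to a rising factorial.
Ratio: r(k) = (2/3) * (k+5/2) (k+5) / [(k+1/2) (k+1)] - rational in k. x = (2/3); t_0 = 4; negate the roots.


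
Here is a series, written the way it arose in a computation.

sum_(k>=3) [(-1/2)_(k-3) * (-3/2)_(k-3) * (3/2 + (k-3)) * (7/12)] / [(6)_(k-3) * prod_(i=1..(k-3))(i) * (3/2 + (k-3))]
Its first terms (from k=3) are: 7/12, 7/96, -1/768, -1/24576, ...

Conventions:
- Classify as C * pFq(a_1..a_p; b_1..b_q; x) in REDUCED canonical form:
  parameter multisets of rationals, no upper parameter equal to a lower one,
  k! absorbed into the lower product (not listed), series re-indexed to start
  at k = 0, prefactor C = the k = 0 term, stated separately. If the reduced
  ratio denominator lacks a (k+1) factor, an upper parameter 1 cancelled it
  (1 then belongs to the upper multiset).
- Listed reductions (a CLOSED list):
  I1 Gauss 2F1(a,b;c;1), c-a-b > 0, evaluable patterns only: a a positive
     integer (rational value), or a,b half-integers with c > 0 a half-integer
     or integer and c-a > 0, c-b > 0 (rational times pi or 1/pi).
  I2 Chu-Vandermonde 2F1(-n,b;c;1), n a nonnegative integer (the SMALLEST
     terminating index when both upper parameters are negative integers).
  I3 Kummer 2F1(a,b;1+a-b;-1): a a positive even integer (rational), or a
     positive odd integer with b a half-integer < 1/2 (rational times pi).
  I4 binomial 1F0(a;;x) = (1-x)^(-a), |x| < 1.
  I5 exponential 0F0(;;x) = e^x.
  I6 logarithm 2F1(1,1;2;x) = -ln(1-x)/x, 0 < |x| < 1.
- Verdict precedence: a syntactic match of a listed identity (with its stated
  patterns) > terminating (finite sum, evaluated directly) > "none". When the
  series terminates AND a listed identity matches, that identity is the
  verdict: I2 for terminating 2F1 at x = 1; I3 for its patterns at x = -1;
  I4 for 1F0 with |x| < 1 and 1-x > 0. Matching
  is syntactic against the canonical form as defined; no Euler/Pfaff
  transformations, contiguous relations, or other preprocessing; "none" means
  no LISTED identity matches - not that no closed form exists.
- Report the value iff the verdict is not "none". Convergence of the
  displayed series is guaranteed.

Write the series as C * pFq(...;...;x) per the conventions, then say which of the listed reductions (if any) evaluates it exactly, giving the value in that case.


Structural cue: t_0 = 7/12 here, and striking the common factor k + 3/2 reduces the term (C = 7/12, x = 1).
Adjacent-term ratio: r(k) = 1 * (k-3/2) (k-1/2) / [(k+6) (k+1)] - poly over poly, x = 1 from leading terms; C = 7/12 at k = 0.

Reduced: x = 1, 2F1, upper = {-3/2, -1/2}, lower = {6}, C = 7/12. Verdict (x = 1): Gauss's theorem I1 (half-integer case) applies (x = 1; upper {-3/2, -1/2} half-integers, c = 6 in the evaluable pattern). Hence: (262144/127413) / pi.


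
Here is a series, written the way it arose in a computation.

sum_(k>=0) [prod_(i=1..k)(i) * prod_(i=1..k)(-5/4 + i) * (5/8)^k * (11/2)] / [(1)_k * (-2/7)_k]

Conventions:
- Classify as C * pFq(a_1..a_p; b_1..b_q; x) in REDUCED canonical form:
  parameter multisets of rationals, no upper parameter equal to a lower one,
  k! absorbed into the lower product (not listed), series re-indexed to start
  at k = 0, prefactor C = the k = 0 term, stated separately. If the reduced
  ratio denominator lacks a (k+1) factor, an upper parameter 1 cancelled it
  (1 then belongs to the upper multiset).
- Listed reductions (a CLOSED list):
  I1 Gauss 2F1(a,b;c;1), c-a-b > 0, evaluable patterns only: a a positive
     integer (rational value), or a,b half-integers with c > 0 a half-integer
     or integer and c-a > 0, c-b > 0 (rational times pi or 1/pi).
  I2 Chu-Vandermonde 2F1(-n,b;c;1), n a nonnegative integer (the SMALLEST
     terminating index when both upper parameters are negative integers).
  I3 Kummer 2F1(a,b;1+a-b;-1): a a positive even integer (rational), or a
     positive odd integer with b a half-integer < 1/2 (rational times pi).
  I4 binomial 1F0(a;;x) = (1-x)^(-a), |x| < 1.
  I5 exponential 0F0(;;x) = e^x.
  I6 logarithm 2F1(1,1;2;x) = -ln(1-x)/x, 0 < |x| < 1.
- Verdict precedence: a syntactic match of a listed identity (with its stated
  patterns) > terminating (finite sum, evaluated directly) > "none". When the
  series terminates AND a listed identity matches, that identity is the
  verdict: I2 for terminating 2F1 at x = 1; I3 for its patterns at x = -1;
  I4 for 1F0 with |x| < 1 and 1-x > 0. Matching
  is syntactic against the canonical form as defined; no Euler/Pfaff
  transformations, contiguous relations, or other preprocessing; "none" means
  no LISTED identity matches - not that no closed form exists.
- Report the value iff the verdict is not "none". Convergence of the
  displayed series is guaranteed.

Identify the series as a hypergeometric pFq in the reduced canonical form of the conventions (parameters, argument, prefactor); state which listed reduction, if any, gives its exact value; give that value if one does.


The series (x = 5/8) is 2F1: upper {-1/4, 1}, lower {-2/7}, prefactor 11/2. Verdict: none - at argument 5/8 the multisets {-1/4, 1} ; {-2/7} match no listed identity.

The tell: t_0 being 11/2, the running product (C = 11/2, x = 5/8) telescopes to a rising factorial.
Ratio: r(k) = (5/8) * (k-1/4) (k+1) / [(k-2/7) (k+1)] - rational in k. x = (5/8); t_0 = 11/2; negate the roots.


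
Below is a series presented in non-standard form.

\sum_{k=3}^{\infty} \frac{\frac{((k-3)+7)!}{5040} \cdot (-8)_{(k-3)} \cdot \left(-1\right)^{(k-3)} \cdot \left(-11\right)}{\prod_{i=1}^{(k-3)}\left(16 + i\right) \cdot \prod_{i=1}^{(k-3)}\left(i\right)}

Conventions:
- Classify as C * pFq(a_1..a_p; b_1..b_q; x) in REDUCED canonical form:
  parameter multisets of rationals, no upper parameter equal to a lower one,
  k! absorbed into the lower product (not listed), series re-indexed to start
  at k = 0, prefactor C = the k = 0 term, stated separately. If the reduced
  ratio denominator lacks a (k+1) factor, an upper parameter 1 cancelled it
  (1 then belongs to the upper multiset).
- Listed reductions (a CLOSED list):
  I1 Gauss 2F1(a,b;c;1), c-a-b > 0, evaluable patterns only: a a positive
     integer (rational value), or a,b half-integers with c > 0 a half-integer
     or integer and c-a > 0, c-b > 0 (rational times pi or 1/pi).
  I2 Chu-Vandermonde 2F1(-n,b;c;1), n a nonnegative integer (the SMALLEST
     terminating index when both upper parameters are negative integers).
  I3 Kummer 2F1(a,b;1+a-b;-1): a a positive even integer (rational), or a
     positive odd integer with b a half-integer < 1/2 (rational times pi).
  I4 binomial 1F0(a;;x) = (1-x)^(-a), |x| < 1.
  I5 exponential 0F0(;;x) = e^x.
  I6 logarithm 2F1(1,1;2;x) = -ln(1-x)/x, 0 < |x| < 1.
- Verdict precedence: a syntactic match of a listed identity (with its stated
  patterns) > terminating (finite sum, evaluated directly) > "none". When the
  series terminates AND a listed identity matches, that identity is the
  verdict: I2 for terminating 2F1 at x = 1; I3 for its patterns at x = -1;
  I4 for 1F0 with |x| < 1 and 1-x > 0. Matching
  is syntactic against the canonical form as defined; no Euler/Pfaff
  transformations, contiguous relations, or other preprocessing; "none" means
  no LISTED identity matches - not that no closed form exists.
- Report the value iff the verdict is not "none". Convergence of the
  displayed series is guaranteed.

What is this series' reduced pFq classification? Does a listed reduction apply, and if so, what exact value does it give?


Structural cue: t_0 being -11, the lower running product (C = -11) is a rising factorial.
Consecutive-term ratio: r(k) = -1 * (k-8) (k+8) / [(k+17) (k+1)] ; factor over Q: parameters, x = -1, and C = -11.

Reduced: x = -1, 2F1, upper = {-8, 8}, lower = {17}, C = -11. Verdict: this is the Kummer evaluation I3 (x = -1; c = 17 equals 1+a-b for upper {-8, 8}: listed pattern). Hence: -286.


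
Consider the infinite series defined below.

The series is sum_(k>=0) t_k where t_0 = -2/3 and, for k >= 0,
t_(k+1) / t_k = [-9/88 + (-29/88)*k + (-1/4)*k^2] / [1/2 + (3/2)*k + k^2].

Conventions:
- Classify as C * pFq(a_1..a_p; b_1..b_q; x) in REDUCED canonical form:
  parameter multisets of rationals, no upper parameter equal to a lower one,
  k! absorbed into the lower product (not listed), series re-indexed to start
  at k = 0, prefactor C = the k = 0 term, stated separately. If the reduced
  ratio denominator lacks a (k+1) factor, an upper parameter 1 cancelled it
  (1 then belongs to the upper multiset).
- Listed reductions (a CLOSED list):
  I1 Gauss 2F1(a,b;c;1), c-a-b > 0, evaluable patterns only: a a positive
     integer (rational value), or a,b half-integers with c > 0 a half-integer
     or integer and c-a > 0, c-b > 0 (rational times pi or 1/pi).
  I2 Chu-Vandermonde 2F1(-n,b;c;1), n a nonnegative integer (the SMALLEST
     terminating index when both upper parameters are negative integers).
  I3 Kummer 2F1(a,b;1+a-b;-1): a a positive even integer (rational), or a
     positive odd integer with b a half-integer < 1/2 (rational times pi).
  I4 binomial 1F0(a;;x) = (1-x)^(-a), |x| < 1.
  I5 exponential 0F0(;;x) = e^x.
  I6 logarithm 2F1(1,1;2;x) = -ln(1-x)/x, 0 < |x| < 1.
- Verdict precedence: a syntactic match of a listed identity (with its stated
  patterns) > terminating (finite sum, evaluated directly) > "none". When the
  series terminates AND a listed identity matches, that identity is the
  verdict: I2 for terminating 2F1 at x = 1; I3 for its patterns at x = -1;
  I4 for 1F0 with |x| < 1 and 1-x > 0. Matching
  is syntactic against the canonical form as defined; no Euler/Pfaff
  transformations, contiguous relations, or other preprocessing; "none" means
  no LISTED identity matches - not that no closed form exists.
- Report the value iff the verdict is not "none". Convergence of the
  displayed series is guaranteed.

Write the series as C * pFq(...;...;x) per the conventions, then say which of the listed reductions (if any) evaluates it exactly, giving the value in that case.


The series (x = -1/4) is 1F0: upper {9/11}, lower {-}, prefactor -2/3. Verdict: the binomial series (I4) fires (the 1F0 binomial series: exponent -9/11, x = -1/4). Its exact value is (-2/3) * (5/4)^(-9/11).

The tell: t_0 = -2/3 here, and the expanded ratio factors over Q; prefactor -2/3, roots give parameters.
Adjacent-term ratio: r(k) = (-1/4) * (k+9/11) / [(k+1)] - rational; roots negated = parameters, x = (-1/4), C = -2/3.


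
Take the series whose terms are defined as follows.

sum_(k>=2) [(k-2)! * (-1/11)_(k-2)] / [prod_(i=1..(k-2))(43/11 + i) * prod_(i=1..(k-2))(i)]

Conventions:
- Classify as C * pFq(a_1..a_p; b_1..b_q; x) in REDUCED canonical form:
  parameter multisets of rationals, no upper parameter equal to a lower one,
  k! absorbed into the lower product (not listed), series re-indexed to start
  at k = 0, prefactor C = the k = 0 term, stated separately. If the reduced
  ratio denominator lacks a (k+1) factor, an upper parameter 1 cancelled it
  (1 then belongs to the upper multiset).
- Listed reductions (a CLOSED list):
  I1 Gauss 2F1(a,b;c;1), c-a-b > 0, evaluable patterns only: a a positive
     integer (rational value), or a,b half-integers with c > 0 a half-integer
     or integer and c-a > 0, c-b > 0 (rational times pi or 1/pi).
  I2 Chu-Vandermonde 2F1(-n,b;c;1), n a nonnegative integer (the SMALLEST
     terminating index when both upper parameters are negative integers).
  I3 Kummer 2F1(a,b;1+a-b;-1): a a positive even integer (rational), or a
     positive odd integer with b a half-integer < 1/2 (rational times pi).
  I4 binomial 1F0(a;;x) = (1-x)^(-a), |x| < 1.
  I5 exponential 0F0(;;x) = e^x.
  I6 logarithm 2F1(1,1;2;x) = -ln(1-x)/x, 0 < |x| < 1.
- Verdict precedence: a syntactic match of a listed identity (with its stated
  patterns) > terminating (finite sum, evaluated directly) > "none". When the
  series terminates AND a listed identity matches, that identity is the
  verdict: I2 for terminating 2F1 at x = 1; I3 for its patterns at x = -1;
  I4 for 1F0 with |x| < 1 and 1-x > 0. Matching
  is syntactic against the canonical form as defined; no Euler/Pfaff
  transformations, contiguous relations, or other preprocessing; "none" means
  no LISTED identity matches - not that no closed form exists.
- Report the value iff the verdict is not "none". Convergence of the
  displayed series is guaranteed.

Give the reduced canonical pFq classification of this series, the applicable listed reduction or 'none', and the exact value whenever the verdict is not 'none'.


x = 1 here; the reduced form reads 2F1, upper {-1/11, 1}, lower {54/11}, C = 1. Verdict at x = 1: the Gauss summation I1 matches (x = 1: the Gamma ratio telescopes since c-a-b = 4 > 0 and a = 1 in Z>0). Sum: 43/44.

Structural cue: t_0 = 1 here, and the factorial ratio (C = 1, x = 1) (k+a-1)!/(a-1)! is a rising factorial (a)_k.
Step ratio: r(k) = 1 * (k-1/11) (k+1) / [(k+54/11) (k+1)] - rational in k. x = 1; t_0 = 1; negate the roots.


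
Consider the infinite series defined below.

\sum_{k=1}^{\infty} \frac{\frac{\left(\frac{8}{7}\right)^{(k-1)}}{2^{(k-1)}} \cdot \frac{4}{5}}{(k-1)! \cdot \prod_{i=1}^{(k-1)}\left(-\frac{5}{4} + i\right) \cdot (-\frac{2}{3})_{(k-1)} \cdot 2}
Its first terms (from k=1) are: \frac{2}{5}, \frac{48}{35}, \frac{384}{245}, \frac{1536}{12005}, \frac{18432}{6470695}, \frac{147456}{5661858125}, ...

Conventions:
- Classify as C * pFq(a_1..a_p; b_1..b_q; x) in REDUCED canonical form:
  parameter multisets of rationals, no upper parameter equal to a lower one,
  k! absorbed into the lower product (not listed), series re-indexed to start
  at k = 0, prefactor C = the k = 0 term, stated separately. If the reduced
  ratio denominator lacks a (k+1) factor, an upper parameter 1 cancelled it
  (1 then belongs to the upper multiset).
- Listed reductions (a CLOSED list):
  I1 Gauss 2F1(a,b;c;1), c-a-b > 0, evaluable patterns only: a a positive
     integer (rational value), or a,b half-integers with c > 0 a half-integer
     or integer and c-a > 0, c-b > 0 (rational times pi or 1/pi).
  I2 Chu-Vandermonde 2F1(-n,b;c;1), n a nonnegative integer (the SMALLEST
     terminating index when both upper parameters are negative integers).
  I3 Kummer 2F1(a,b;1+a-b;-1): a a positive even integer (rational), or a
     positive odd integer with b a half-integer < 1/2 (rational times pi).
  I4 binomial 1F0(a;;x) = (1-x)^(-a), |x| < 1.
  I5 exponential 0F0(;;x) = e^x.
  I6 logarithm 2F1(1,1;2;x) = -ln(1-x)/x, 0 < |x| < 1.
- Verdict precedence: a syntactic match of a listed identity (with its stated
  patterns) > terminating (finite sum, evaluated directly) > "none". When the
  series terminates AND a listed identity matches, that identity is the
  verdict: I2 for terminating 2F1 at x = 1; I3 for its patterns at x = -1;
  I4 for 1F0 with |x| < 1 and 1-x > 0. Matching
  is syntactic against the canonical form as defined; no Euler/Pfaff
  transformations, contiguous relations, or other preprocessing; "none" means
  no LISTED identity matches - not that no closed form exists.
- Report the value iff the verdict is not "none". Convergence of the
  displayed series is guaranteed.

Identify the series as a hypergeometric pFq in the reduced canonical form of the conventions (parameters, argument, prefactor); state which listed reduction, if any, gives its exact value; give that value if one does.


Prefactor \frac{2}{5}, argument \frac{4}{7}: 0F2 with upper {-} over lower {-\frac{2}{3}, -\frac{1}{4}}. Verdict: none. No listed pattern accepts 0F2(-; -\frac{2}{3}, -\frac{1}{4}; \frac{4}{7}).

First insight: t_0 being \frac{2}{5}, the constant factors (C = 2/5) combine into one prefactor.
Adjacent-term ratio: r(k) = \frac{4}{7} * 1 / [(k-\frac{2}{3}) (k-\frac{1}{4}) (k+1)] - rational in k. x = \frac{4}{7}; t_0 = \frac{2}{5}; negate the roots.


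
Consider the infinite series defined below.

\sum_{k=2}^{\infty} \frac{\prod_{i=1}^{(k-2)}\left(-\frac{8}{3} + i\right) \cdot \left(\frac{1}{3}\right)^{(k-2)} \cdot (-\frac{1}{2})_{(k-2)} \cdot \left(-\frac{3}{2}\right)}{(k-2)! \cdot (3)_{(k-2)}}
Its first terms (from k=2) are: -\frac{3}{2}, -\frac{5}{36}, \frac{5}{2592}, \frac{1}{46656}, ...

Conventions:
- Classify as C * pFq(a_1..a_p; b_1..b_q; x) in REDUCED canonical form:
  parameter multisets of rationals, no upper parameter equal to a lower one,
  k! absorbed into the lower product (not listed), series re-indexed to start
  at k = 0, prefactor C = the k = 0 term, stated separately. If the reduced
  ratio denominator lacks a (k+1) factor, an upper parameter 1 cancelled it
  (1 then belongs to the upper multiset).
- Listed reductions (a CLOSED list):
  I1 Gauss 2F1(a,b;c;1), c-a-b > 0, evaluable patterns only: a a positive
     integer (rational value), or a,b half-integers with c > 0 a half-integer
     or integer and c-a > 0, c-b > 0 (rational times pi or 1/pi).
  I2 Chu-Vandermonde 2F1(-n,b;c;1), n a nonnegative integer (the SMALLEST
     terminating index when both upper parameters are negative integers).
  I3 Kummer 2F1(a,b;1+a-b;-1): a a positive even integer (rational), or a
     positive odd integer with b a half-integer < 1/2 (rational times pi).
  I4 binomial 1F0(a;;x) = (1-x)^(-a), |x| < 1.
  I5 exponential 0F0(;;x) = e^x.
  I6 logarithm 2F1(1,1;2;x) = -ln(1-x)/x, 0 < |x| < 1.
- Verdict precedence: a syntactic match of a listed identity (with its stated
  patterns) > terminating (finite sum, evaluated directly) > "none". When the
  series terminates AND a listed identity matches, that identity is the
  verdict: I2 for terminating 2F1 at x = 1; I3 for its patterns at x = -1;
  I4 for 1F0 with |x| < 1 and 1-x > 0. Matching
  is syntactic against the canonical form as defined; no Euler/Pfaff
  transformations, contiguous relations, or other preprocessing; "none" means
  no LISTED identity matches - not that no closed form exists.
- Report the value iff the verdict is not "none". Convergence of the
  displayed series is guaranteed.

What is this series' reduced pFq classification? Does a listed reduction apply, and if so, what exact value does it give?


x = \frac{1}{3} here; the reduced form reads 2F1, upper {-\frac{5}{3}, -\frac{1}{2}}, lower {3}, C = -\frac{3}{2}. Verdict: none - this 2F1 at x = \frac{1}{3} matches no listed pattern, and upper {-\frac{5}{3}, -\frac{1}{2}} holds no stopper.

Key step: t_0 being -\frac{3}{2}, the running product (prefactor -3/2) telescopes to a rising factorial.
Adjacent-term ratio: r(k) = \frac{1}{3} * (k-\frac{5}{3}) (k-\frac{1}{2}) / [(k+3) (k+1)] - rational in k, leading ratio \frac{1}{3}; with t_0 = -\frac{3}{2}, classification follows.


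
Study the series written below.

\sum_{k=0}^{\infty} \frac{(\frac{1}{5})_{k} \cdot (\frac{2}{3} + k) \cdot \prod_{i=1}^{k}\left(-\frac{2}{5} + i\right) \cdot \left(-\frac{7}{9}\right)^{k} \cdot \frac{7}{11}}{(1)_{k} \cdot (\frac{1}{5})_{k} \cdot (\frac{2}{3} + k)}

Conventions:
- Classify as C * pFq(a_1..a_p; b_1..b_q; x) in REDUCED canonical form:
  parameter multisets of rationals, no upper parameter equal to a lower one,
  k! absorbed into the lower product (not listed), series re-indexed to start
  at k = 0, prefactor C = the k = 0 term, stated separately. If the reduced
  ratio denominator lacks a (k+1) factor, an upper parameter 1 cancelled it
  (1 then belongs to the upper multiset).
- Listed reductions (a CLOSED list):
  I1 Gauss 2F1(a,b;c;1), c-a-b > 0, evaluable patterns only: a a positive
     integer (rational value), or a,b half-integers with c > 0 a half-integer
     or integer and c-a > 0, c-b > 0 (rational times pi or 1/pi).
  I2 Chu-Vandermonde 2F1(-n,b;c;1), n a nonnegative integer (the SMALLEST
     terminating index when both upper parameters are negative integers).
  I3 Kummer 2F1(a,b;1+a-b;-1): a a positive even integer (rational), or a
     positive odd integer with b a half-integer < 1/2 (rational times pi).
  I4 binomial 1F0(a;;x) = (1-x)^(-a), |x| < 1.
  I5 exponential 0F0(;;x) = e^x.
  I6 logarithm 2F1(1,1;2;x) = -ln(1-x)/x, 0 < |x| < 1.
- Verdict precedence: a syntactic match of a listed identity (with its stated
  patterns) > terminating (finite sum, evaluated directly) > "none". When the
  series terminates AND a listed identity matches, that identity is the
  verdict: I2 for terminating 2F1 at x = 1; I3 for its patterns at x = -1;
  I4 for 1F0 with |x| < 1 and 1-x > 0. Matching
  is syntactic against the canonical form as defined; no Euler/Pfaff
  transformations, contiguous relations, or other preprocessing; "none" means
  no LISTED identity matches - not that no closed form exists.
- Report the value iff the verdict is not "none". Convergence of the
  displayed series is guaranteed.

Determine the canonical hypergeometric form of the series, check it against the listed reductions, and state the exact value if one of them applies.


x = -\frac{7}{9} here; the reduced form reads 1F0, upper {\frac{3}{5}}, lower {-}, C = \frac{7}{11}. Verdict: the binomial series (I4) fires (the 1F0 binomial series: exponent -3/5, x = -\frac{7}{9}). Its exact value is \frac{7}{11} \cdot \left(\frac{16}{9}\right)^{-\frac{3}{5}}.

The tell: t_0 being \frac{7}{11}, (1)_k (C = 7/11, x = -7/9) is k! itself.
Step ratio: r(k) = -\frac{7}{9} * (k+\frac{3}{5}) / [(k+1)] - rational; roots negated = parameters, x = -\frac{7}{9}, C = \frac{7}{11}.


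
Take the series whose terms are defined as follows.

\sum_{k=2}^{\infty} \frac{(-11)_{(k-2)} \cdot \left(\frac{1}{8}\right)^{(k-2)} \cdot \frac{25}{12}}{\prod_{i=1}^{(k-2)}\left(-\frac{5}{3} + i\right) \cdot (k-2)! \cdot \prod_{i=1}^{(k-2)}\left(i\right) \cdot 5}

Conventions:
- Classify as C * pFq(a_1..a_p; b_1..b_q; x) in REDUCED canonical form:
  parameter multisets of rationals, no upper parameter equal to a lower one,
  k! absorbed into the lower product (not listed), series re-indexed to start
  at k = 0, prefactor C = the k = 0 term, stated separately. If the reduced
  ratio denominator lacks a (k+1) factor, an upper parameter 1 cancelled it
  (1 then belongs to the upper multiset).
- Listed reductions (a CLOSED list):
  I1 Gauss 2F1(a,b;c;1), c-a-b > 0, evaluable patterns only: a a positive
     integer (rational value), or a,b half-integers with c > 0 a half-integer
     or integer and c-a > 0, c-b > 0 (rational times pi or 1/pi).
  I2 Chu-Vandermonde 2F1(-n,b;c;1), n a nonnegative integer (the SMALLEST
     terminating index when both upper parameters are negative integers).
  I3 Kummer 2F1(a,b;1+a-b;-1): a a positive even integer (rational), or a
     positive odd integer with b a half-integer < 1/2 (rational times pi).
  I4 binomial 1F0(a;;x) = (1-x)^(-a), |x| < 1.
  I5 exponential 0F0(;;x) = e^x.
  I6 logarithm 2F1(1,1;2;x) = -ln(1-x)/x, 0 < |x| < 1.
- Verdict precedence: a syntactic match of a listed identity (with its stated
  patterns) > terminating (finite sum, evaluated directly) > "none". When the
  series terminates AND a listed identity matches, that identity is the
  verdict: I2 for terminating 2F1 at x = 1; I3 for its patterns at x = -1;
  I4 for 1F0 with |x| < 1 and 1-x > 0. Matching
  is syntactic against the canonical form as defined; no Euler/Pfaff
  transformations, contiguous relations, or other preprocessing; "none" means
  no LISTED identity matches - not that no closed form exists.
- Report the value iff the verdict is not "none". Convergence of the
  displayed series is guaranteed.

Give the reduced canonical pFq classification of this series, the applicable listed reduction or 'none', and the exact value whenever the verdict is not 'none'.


Reduced: x = \frac{1}{8}, 1F2, upper = {-11}, lower = {-\frac{2}{3}, 1}, C = \frac{5}{12}. Verdict: terminating - upper parameter -11 makes this a finite sum (last index 11), evaluated exactly. Sum: \frac{188330998834220504834835371}{346256138607638630891520000}.

Key observation: from the first term \frac{5}{12}: the lower running product (prefactor 5/12) is a rising factorial.
Ratio: r(k) = \frac{1}{8} * (k-11) / [(k-\frac{2}{3}) (k+1) (k+1)] - rational; roots negated = parameters, x = \frac{1}{8}, C = \frac{5}{12}.


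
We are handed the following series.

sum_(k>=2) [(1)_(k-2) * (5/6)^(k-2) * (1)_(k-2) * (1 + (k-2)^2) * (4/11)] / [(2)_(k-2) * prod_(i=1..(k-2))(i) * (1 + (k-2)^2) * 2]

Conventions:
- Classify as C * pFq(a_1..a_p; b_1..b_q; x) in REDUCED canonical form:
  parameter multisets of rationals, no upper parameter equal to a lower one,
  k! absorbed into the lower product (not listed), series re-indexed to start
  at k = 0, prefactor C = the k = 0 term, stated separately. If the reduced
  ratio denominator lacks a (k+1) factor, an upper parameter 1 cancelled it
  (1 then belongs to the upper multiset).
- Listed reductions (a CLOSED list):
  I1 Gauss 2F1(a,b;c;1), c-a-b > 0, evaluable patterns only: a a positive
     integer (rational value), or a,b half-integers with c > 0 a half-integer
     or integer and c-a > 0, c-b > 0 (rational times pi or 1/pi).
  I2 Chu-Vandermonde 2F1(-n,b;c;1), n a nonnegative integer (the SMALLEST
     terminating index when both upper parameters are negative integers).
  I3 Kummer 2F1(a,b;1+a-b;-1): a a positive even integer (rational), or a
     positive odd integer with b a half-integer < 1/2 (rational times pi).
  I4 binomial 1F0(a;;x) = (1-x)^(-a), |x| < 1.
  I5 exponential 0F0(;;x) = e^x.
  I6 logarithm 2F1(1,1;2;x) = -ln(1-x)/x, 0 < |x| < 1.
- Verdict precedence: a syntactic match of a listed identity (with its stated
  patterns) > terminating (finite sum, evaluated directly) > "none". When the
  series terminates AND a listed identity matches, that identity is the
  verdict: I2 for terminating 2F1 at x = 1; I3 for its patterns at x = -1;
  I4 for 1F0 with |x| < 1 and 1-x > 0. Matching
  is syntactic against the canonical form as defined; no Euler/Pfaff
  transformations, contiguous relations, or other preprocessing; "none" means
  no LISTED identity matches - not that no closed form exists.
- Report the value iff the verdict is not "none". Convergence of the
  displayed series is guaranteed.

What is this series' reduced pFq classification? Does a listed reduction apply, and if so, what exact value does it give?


With C = 2/11: the canonical form is 2F1(1, 1; 2; 5/6). Verdict: the logarithmic series (I6) matches (the logarithm: parameters (1,1;2), x = 5/6). Its exact value is (-12/55) * ln(1/6).

Key step: t_0 = 2/11 here, and the product of the first k integers (prefactor 2/11) is k!.
Step ratio: r(k) = (5/6) * (k+1) (k+1) / [(k+2) (k+1)] - rational in k, leading ratio (5/6); with t_0 = 2/11, classification follows.
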